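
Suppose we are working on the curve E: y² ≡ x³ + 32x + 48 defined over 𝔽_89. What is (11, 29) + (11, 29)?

(27, 83)

tangent at (11, 29): λ = (3·11² + 32)/(2·29) ≡ 39/58. 58⁻¹ ≡ 66 (mod 89) since 58·66 = 3828 ≡ 1, so λ ≡ 39·66 ≡ 82.
  x = λ² - 11 - 11 = 6724 - 22 ≡ 27; y = λ·(11 - 27) - 29 ≡ 83. → (27, 83)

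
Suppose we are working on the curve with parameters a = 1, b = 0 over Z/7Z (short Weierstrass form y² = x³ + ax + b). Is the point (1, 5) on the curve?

no

y² = 5² ≡ 4; x³ + 1x + 0 = 2 ≡ 2 (mod 7). 4 ≠ 2.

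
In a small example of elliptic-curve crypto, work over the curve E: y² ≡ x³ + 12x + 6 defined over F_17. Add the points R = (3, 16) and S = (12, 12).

(3, 16) + (12, 12). λ = (12 - 16)/(12 - 3) ≡ 13/9 mod 17. 9⁻¹ ≡ 2 (mod 17), so λ ≡ 9.
  x = λ² - 3 - 12 = 81 - 15 ≡ 15; y = λ·(3 - 15) - 16 ≡ 12. → (15, 12)

(15, 12)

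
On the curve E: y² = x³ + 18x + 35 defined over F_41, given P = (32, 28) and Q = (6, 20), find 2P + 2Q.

(20, 21)

First 2P:
Repeated addition: build up to 2P.
2P: tangent at (32, 28): λ = (3·32² + 18)/(2·28) ≡ 15/15. 15⁻¹ ≡ 11 (mod 41), so λ ≡ 15·11 ≡ 1.
  x = λ² - 32 - 32 = 1 - 64 ≡ 19; y = λ·(32 - 19) - 28 ≡ 26. → (19, 26)
2P = (19, 26).
Next 2Q:
Repeated addition: build up to 2Q.
2Q: tangent at (6, 20): λ = (3·6² + 18)/(2·20) ≡ 3/40. 40⁻¹ ≡ 40 (mod 41) since 40·40 = 1600 ≡ 1, so λ ≡ 3·40 ≡ 38.
  x = λ² - 6 - 6 = 1444 - 12 ≡ 38; y = λ·(6 - 38) - 20 ≡ 35. → (38, 35)
2Q = (38, 35).
Finally 2P + 2Q:
(19, 26) + (38, 35). λ = (35 - 26)/(38 - 19) ≡ 9/19 mod 41. 19⁻¹ ≡ 13 (mod 41), so λ ≡ 35.
  x = λ² - 19 - 38 = 1225 - 57 ≡ 20; y = λ·(19 - 20) - 26 ≡ 21. → (20, 21)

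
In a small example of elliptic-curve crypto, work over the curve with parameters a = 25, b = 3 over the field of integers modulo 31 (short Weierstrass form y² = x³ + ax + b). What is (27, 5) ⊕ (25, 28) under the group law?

(27, 5) + (25, 28). λ = (28 - 5)/(25 - 27) ≡ 23/29 mod 31. 29⁻¹ ≡ 15 (mod 31), so λ ≡ 4.
  x = λ² - 27 - 25 = 16 - 52 ≡ 26; y = λ·(27 - 26) - 5 ≡ 30. → (26, 30)

(26, 30)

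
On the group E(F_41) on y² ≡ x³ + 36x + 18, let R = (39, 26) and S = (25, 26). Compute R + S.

(39, 26) + (25, 26). λ = (26 - 26)/(25 - 39) ≡ 0/27 mod 41. 27⁻¹ ≡ 38 (mod 41) since 27·38 = 1026 ≡ 1, so λ ≡ 0.
  x = λ² - 39 - 25 = 0 - 64 ≡ 18; y = λ·(39 - 18) - 26 ≡ 15. → (18, 15)

(18, 15)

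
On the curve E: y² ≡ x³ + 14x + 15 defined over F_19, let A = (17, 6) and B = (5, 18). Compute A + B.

(17, 6) + (5, 18). λ = (18 - 6)/(5 - 17) ≡ 12/7 mod 19. 7⁻¹ ≡ 11 (mod 19), so λ ≡ 18.
  x = λ² - 17 - 5 = 324 - 22 ≡ 17; y = λ·(17 - 17) - 6 ≡ 13. → (17, 13)

(17, 13)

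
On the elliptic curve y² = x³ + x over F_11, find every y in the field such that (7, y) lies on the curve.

3, 8

x³ + 1x + 0 = 350 ≡ 9 (mod 11).
Square roots of 9 mod 11: 3 and 8 (since 3² = 9 ≡ 9).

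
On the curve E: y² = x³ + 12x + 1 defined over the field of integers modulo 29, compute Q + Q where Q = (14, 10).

tangent at (14, 10): λ = (3·14² + 12)/(2·10) ≡ 20/20. 20⁻¹ ≡ 16 (mod 29) since 20·16 = 320 ≡ 1, so λ ≡ 20·16 ≡ 1.
  x = λ² - 14 - 14 = 1 - 28 ≡ 2; y = λ·(14 - 2) - 10 ≡ 2. → (2, 2)

(2, 2)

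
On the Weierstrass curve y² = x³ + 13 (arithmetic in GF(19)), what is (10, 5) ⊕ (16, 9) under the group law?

(4, 18)

(10, 5) + (16, 9). λ = (9 - 5)/(16 - 10) ≡ 4/6 mod 19. 6⁻¹ ≡ 16 (mod 19) since 6·16 = 96 ≡ 1, so λ ≡ 7.
  x = λ² - 10 - 16 = 49 - 26 ≡ 4; y = λ·(10 - 4) - 5 ≡ 18. → (4, 18)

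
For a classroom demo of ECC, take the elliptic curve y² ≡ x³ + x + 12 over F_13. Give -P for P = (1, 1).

(1, 12)

-(1, 1) = (1, -1 mod 13) = (1, 12).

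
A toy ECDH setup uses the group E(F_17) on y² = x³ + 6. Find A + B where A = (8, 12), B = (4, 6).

(8, 12) + (4, 6). λ = (6 - 12)/(4 - 8) ≡ 11/13 mod 17. 13⁻¹ ≡ 4 (mod 17), so λ ≡ 10.
  x = λ² - 8 - 4 = 100 - 12 ≡ 3; y = λ·(8 - 3) - 12 ≡ 4. → (3, 4)

(3, 4)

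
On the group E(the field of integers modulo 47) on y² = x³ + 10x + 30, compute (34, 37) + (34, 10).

The two points share x = 34 and their y-coordinates satisfy 37 + 10 ≡ 0 (mod 47), so they are inverses. Their sum is O.

O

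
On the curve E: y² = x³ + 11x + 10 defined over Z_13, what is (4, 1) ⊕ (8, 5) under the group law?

(2, 1)

(4, 1) + (8, 5). λ = (5 - 1)/(8 - 4) ≡ 4/4 mod 13. 4⁻¹ ≡ 10 (mod 13) since 4·10 = 40 ≡ 1, so λ ≡ 1.
  x = λ² - 4 - 8 = 1 - 12 ≡ 2; y = λ·(4 - 2) - 1 ≡ 1. → (2, 1)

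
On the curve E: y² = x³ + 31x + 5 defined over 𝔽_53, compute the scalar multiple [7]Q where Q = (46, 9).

(50, 37)

Repeated addition: build up to 7Q.
2Q: tangent at (46, 9): λ = (3·46² + 31)/(2·9) ≡ 19/18. 18⁻¹ ≡ 3 (mod 53) since 18·3 = 54 ≡ 1, so λ ≡ 19·3 ≡ 4.
  x = λ² - 46 - 46 = 16 - 92 ≡ 30; y = λ·(46 - 30) - 9 ≡ 2. → (30, 2)
3Q: (30, 2) + (46, 9). λ = (9 - 2)/(46 - 30) ≡ 7/16 mod 53. 16⁻¹ ≡ 10 (mod 53) since 16·10 = 160 ≡ 1, so λ ≡ 17.
  x = λ² - 30 - 46 = 289 - 76 ≡ 1; y = λ·(30 - 1) - 2 ≡ 14. → (1, 14)
4Q: (1, 14) + (46, 9). λ = (9 - 14)/(46 - 1) ≡ 48/45 mod 53. 45⁻¹ ≡ 33 (mod 53), so λ ≡ 47.
  x = λ² - 1 - 46 = 2209 - 47 ≡ 42; y = λ·(1 - 42) - 14 ≡ 20. → (42, 20)
5Q: (42, 20) + (46, 9). λ = (9 - 20)/(46 - 42) ≡ 42/4 mod 53. 4⁻¹ ≡ 40 (mod 53) since 4·40 = 160 ≡ 1, so λ ≡ 37.
  x = λ² - 42 - 46 = 1369 - 88 ≡ 9; y = λ·(42 - 9) - 20 ≡ 35. → (9, 35)
6Q: (9, 35) + (46, 9). λ = (9 - 35)/(46 - 9) ≡ 27/37 mod 53. 37⁻¹ ≡ 43 (mod 53), so λ ≡ 48.
  x = λ² - 9 - 46 = 2304 - 55 ≡ 23; y = λ·(9 - 23) - 35 ≡ 35. → (23, 35)
7Q: (23, 35) + (46, 9). λ = (9 - 35)/(46 - 23) ≡ 27/23 mod 53. 23⁻¹ ≡ 30 (mod 53), so λ ≡ 15.
  x = λ² - 23 - 46 = 225 - 69 ≡ 50; y = λ·(23 - 50) - 35 ≡ 37. → (50, 37)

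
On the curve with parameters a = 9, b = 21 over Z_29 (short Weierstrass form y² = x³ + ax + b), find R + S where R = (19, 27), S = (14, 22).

(19, 27) + (14, 22). λ = (22 - 27)/(14 - 19) ≡ 24/24 mod 29. 24⁻¹ ≡ 23 (mod 29) since 24·23 = 552 ≡ 1, so λ ≡ 1.
  x = λ² - 19 - 14 = 1 - 33 ≡ 26; y = λ·(19 - 26) - 27 ≡ 24. → (26, 24)

(26, 24)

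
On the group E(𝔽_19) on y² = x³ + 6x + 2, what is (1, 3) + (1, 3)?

tangent at (1, 3): λ = (3·1² + 6)/(2·3) ≡ 9/6. 6⁻¹ ≡ 16 (mod 19), so λ ≡ 9·16 ≡ 11.
  x = λ² - 1 - 1 = 121 - 2 ≡ 5; y = λ·(1 - 5) - 3 ≡ 10. → (5, 10)

(5, 10)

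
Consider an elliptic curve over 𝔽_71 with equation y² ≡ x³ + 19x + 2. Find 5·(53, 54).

Write P = (53, 54).
Repeated addition: build up to 5P.
2P: tangent at (53, 54): λ = (3·53² + 19)/(2·54) ≡ 68/37. 37⁻¹ ≡ 48 (mod 71) since 37·48 = 1776 ≡ 1, so λ ≡ 68·48 ≡ 69.
  x = λ² - 53 - 53 = 4761 - 106 ≡ 40; y = λ·(53 - 40) - 54 ≡ 62. → (40, 62)
3P: (40, 62) + (53, 54). λ = (54 - 62)/(53 - 40) ≡ 63/13 mod 71. 13⁻¹ ≡ 11 (mod 71), so λ ≡ 54.
  x = λ² - 40 - 53 = 2916 - 93 ≡ 54; y = λ·(40 - 54) - 62 ≡ 34. → (54, 34)
4P: (54, 34) + (53, 54). λ = (54 - 34)/(53 - 54) ≡ 20/70 mod 71. 70⁻¹ ≡ 70 (mod 71) since 70·70 = 4900 ≡ 1, so λ ≡ 51.
  x = λ² - 54 - 53 = 2601 - 107 ≡ 9; y = λ·(54 - 9) - 34 ≡ 60. → (9, 60)
5P: (9, 60) + (53, 54). λ = (54 - 60)/(53 - 9) ≡ 65/44 mod 71. 44⁻¹ ≡ 21 (mod 71), so λ ≡ 16.
  x = λ² - 9 - 53 = 256 - 62 ≡ 52; y = λ·(9 - 52) - 60 ≡ 33. → (52, 33)

(52, 33)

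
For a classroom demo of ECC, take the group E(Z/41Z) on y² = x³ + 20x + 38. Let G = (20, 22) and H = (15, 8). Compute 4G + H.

First 4G:
Repeated addition: build up to 4G.
2G: tangent at (20, 22): λ = (3·20² + 20)/(2·22) ≡ 31/3. 3⁻¹ ≡ 14 (mod 41), so λ ≡ 31·14 ≡ 24.
  x = λ² - 20 - 20 = 576 - 40 ≡ 3; y = λ·(20 - 3) - 22 ≡ 17. → (3, 17)
3G: (3, 17) + (20, 22). λ = (22 - 17)/(20 - 3) ≡ 5/17 mod 41. 17⁻¹ ≡ 29 (mod 41), so λ ≡ 22.
  x = λ² - 3 - 20 = 484 - 23 ≡ 10; y = λ·(3 - 10) - 17 ≡ 34. → (10, 34)
4G: (10, 34) + (20, 22). λ = (22 - 34)/(20 - 10) ≡ 29/10 mod 41. 10⁻¹ ≡ 37 (mod 41), so λ ≡ 7.
  x = λ² - 10 - 20 = 49 - 30 ≡ 19; y = λ·(10 - 19) - 34 ≡ 26. → (19, 26)
4G = (19, 26).
Finally 4G + H:
(19, 26) + (15, 8). λ = (8 - 26)/(15 - 19) ≡ 23/37 mod 41. 37⁻¹ ≡ 10 (mod 41), so λ ≡ 25.
  x = λ² - 19 - 15 = 625 - 34 ≡ 17; y = λ·(19 - 17) - 26 ≡ 24. → (17, 24)

(17, 24)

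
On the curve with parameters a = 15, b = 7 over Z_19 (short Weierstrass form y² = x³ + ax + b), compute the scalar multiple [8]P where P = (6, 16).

(6, 3)

Repeated addition: build up to 8P.
2P: tangent at (6, 16): λ = (3·6² + 15)/(2·16) ≡ 9/13. 13⁻¹ ≡ 3 (mod 19), so λ ≡ 9·3 ≡ 8.
  x = λ² - 6 - 6 = 64 - 12 ≡ 14; y = λ·(6 - 14) - 16 ≡ 15. → (14, 15)
3P: (14, 15) + (6, 16). λ = (16 - 15)/(6 - 14) ≡ 1/11 mod 19. 11⁻¹ ≡ 7 (mod 19), so λ ≡ 7.
  x = λ² - 14 - 6 = 49 - 20 ≡ 10; y = λ·(14 - 10) - 15 ≡ 13. → (10, 13)
4P: (10, 13) + (6, 16). λ = (16 - 13)/(6 - 10) ≡ 3/15 mod 19. 15⁻¹ ≡ 14 (mod 19), so λ ≡ 4.
  x = λ² - 10 - 6 = 16 - 16 ≡ 0; y = λ·(10 - 0) - 13 ≡ 8. → (0, 8)
5P: (0, 8) + (6, 16). λ = (16 - 8)/(6 - 0) ≡ 8/6 mod 19. 6⁻¹ ≡ 16 (mod 19), so λ ≡ 14.
  x = λ² - 0 - 6 = 196 - 6 ≡ 0; y = λ·(0 - 0) - 8 ≡ 11. → (0, 11)
6P: (0, 11) + (6, 16). λ = (16 - 11)/(6 - 0) ≡ 5/6 mod 19. 6⁻¹ ≡ 16 (mod 19) since 6·16 = 96 ≡ 1, so λ ≡ 4.
  x = λ² - 0 - 6 = 16 - 6 ≡ 10; y = λ·(0 - 10) - 11 ≡ 6. → (10, 6)
7P: (10, 6) + (6, 16). λ = (16 - 6)/(6 - 10) ≡ 10/15 mod 19. 15⁻¹ ≡ 14 (mod 19) since 15·14 = 210 ≡ 1, so λ ≡ 7.
  x = λ² - 10 - 6 = 49 - 16 ≡ 14; y = λ·(10 - 14) - 6 ≡ 4. → (14, 4)
8P: (14, 4) + (6, 16). λ = (16 - 4)/(6 - 14) ≡ 12/11 mod 19. 11⁻¹ ≡ 7 (mod 19), so λ ≡ 8.
  x = λ² - 14 - 6 = 64 - 20 ≡ 6; y = λ·(14 - 6) - 4 ≡ 3. → (6, 3)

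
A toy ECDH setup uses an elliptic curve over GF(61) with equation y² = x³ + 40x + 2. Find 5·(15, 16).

Write Q = (15, 16).
Repeated addition: build up to 5Q.
2Q: tangent at (15, 16): λ = (3·15² + 40)/(2·16) ≡ 44/32. 32⁻¹ ≡ 21 (mod 61) since 32·21 = 672 ≡ 1, so λ ≡ 44·21 ≡ 9.
  x = λ² - 15 - 15 = 81 - 30 ≡ 51; y = λ·(15 - 51) - 16 ≡ 26. → (51, 26)
3Q: (51, 26) + (15, 16). λ = (16 - 26)/(15 - 51) ≡ 51/25 mod 61. 25⁻¹ ≡ 22 (mod 61), so λ ≡ 24.
  x = λ² - 51 - 15 = 576 - 66 ≡ 22; y = λ·(51 - 22) - 26 ≡ 60. → (22, 60)
4Q: (22, 60) + (15, 16). λ = (16 - 60)/(15 - 22) ≡ 17/54 mod 61. 54⁻¹ ≡ 26 (mod 61), so λ ≡ 15.
  x = λ² - 22 - 15 = 225 - 37 ≡ 5; y = λ·(22 - 5) - 60 ≡ 12. → (5, 12)
5Q: (5, 12) + (15, 16). λ = (16 - 12)/(15 - 5) ≡ 4/10 mod 61. 10⁻¹ ≡ 55 (mod 61) since 10·55 = 550 ≡ 1, so λ ≡ 37.
  x = λ² - 5 - 15 = 1369 - 20 ≡ 7; y = λ·(5 - 7) - 12 ≡ 36. → (7, 36)

(7, 36)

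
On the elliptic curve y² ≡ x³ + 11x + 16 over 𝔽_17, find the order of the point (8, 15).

5

2P: tangent at (8, 15): λ = (3·8² + 11)/(2·15) ≡ 16/13. 13⁻¹ ≡ 4 (mod 17), so λ ≡ 16·4 ≡ 13.
  x = λ² - 8 - 8 = 169 - 16 ≡ 0; y = λ·(8 - 0) - 15 ≡ 4. → (0, 4)
3P: (0, 4) + (8, 15). λ = (15 - 4)/(8 - 0) ≡ 11/8 mod 17. 8⁻¹ ≡ 15 (mod 17) since 8·15 = 120 ≡ 1, so λ ≡ 12.
  x = λ² - 0 - 8 = 144 - 8 ≡ 0; y = λ·(0 - 0) - 4 ≡ 13. → (0, 13)
4P: (0, 13) + (8, 15). λ = (15 - 13)/(8 - 0) ≡ 2/8 mod 17. 8⁻¹ ≡ 15 (mod 17), so λ ≡ 13.
  x = λ² - 0 - 8 = 169 - 8 ≡ 8; y = λ·(0 - 8) - 13 ≡ 2. → (8, 2)
5P: (8, 2) + (8, 15): same x and y₁ ≡ -y₂, so the sum is ∞.
5P = ∞, so the order is 5.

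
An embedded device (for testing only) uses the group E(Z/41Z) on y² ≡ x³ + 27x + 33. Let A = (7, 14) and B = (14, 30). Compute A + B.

(11, 12)

(7, 14) + (14, 30). λ = (30 - 14)/(14 - 7) ≡ 16/7 mod 41. 7⁻¹ ≡ 6 (mod 41), so λ ≡ 14.
  x = λ² - 7 - 14 = 196 - 21 ≡ 11; y = λ·(7 - 11) - 14 ≡ 12. → (11, 12)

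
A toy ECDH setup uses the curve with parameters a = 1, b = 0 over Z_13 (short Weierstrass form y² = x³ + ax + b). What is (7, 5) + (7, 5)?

tangent at (7, 5): λ = (3·7² + 1)/(2·5) ≡ 5/10. 10⁻¹ ≡ 4 (mod 13), so λ ≡ 5·4 ≡ 7.
  x = λ² - 7 - 7 = 49 - 14 ≡ 9; y = λ·(7 - 9) - 5 ≡ 7. → (9, 7)

(9, 7)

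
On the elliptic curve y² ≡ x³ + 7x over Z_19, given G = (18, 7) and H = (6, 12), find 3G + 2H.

First 3G:
Repeated addition: build up to 3G.
2G: tangent at (18, 7): λ = (3·18² + 7)/(2·7) ≡ 10/14. 14⁻¹ ≡ 15 (mod 19), so λ ≡ 10·15 ≡ 17.
  x = λ² - 18 - 18 = 289 - 36 ≡ 6; y = λ·(18 - 6) - 7 ≡ 7. → (6, 7)
3G: (6, 7) + (18, 7). λ = (7 - 7)/(18 - 6) ≡ 0/12 mod 19. 12⁻¹ ≡ 8 (mod 19), so λ ≡ 0.
  x = λ² - 6 - 18 = 0 - 24 ≡ 14; y = λ·(6 - 14) - 7 ≡ 12. → (14, 12)
3G = (14, 12).
Next 2H:
Repeated addition: build up to 2H.
2H: tangent at (6, 12): λ = (3·6² + 7)/(2·12) ≡ 1/5. 5⁻¹ ≡ 4 (mod 19), so λ ≡ 1·4 ≡ 4.
  x = λ² - 6 - 6 = 16 - 12 ≡ 4; y = λ·(6 - 4) - 12 ≡ 15. → (4, 15)
2H = (4, 15).
Finally 3G + 2H:
(14, 12) + (4, 15). λ = (15 - 12)/(4 - 14) ≡ 3/9 mod 19. 9⁻¹ ≡ 17 (mod 19) since 9·17 = 153 ≡ 1, so λ ≡ 13.
  x = λ² - 14 - 4 = 169 - 18 ≡ 18; y = λ·(14 - 18) - 12 ≡ 12. → (18, 12)

(18, 12)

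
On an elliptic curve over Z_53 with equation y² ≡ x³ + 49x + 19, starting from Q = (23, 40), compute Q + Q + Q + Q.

(1, 4)

Repeated addition: build up to 4Q.
2Q: tangent at (23, 40): λ = (3·23² + 49)/(2·40) ≡ 46/27. 27⁻¹ ≡ 2 (mod 53), so λ ≡ 46·2 ≡ 39.
  x = λ² - 23 - 23 = 1521 - 46 ≡ 44; y = λ·(23 - 44) - 40 ≡ 42. → (44, 42)
3Q: (44, 42) + (23, 40). λ = (40 - 42)/(23 - 44) ≡ 51/32 mod 53. 32⁻¹ ≡ 5 (mod 53) since 32·5 = 160 ≡ 1, so λ ≡ 43.
  x = λ² - 44 - 23 = 1849 - 67 ≡ 33; y = λ·(44 - 33) - 42 ≡ 7. → (33, 7)
4Q: (33, 7) + (23, 40). λ = (40 - 7)/(23 - 33) ≡ 33/43 mod 53. 43⁻¹ ≡ 37 (mod 53), so λ ≡ 2.
  x = λ² - 33 - 23 = 4 - 56 ≡ 1; y = λ·(33 - 1) - 7 ≡ 4. → (1, 4)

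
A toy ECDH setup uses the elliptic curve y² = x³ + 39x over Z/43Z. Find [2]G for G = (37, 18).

tangent at (37, 18): λ = (3·37² + 39)/(2·18) ≡ 18/36. 36⁻¹ ≡ 6 (mod 43), so λ ≡ 18·6 ≡ 22.
  x = λ² - 37 - 37 = 484 - 74 ≡ 23; y = λ·(37 - 23) - 18 ≡ 32. → (23, 32)

(23, 32)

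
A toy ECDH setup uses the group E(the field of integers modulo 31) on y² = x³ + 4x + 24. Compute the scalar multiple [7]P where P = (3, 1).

(2, 28)

Double-and-add on 7 = (111)₂. Start with P = (3, 1) for the leading 1-bit.
double: tangent at (3, 1): λ = (3·3² + 4)/(2·1) ≡ 0/2. 2⁻¹ ≡ 16 (mod 31) since 2·16 = 32 ≡ 1, so λ ≡ 0·16 ≡ 0.
  x = λ² - 3 - 3 = 0 - 6 ≡ 25; y = λ·(3 - 25) - 1 ≡ 30. → (25, 30)
add P: (25, 30) + (3, 1). λ = (1 - 30)/(3 - 25) ≡ 2/9 mod 31. 9⁻¹ ≡ 7 (mod 31), so λ ≡ 14.
  x = λ² - 25 - 3 = 196 - 28 ≡ 13; y = λ·(25 - 13) - 30 ≡ 14. → (13, 14)
double: tangent at (13, 14): λ = (3·13² + 4)/(2·14) ≡ 15/28. 28⁻¹ ≡ 10 (mod 31) since 28·10 = 280 ≡ 1, so λ ≡ 15·10 ≡ 26.
  x = λ² - 13 - 13 = 676 - 26 ≡ 30; y = λ·(13 - 30) - 14 ≡ 9. → (30, 9)
add P: (30, 9) + (3, 1). λ = (1 - 9)/(3 - 30) ≡ 23/4 mod 31. 4⁻¹ ≡ 8 (mod 31) since 4·8 = 32 ≡ 1, so λ ≡ 29.
  x = λ² - 30 - 3 = 841 - 33 ≡ 2; y = λ·(30 - 2) - 9 ≡ 28. → (2, 28)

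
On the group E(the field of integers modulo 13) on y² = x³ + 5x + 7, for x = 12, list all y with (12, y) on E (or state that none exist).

x³ + 5x + 7 = 1795 ≡ 1 (mod 13).
Square roots of 1 mod 13: 1 and 12 (since 1² = 1 ≡ 1).

1, 12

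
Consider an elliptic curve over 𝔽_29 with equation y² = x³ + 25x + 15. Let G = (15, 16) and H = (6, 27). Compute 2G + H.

First 2G:
Repeated addition: build up to 2G.
2G: tangent at (15, 16): λ = (3·15² + 25)/(2·16) ≡ 4/3. 3⁻¹ ≡ 10 (mod 29), so λ ≡ 4·10 ≡ 11.
  x = λ² - 15 - 15 = 121 - 30 ≡ 4; y = λ·(15 - 4) - 16 ≡ 18. → (4, 18)
2G = (4, 18).
Finally 2G + H:
(4, 18) + (6, 27). λ = (27 - 18)/(6 - 4) ≡ 9/2 mod 29. 2⁻¹ ≡ 15 (mod 29), so λ ≡ 19.
  x = λ² - 4 - 6 = 361 - 10 ≡ 3; y = λ·(4 - 3) - 18 ≡ 1. → (3, 1)

(3, 1)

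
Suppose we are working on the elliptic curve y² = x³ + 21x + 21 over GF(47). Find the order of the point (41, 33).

9

2P: tangent at (41, 33): λ = (3·41² + 21)/(2·33) ≡ 35/19. 19⁻¹ ≡ 5 (mod 47) since 19·5 = 95 ≡ 1, so λ ≡ 35·5 ≡ 34.
  x = λ² - 41 - 41 = 1156 - 82 ≡ 40; y = λ·(41 - 40) - 33 ≡ 1. → (40, 1)
3P: (40, 1) + (41, 33). λ = (33 - 1)/(41 - 40) ≡ 32/1 mod 47. 1⁻¹ ≡ 1 (mod 47), so λ ≡ 32.
  x = λ² - 40 - 41 = 1024 - 81 ≡ 3; y = λ·(40 - 3) - 1 ≡ 8. → (3, 8)
4P: (3, 8) + (41, 33). λ = (33 - 8)/(41 - 3) ≡ 25/38 mod 47. 38⁻¹ ≡ 26 (mod 47), so λ ≡ 39.
  x = λ² - 3 - 41 = 1521 - 44 ≡ 20; y = λ·(3 - 20) - 8 ≡ 34. → (20, 34)
5P: (20, 34) + (41, 33). λ = (33 - 34)/(41 - 20) ≡ 46/21 mod 47. 21⁻¹ ≡ 9 (mod 47), so λ ≡ 38.
  x = λ² - 20 - 41 = 1444 - 61 ≡ 20; y = λ·(20 - 20) - 34 ≡ 13. → (20, 13)
6P: (20, 13) + (41, 33). λ = (33 - 13)/(41 - 20) ≡ 20/21 mod 47. 21⁻¹ ≡ 9 (mod 47) since 21·9 = 189 ≡ 1, so λ ≡ 39.
  x = λ² - 20 - 41 = 1521 - 61 ≡ 3; y = λ·(20 - 3) - 13 ≡ 39. → (3, 39)
7P: (3, 39) + (41, 33). λ = (33 - 39)/(41 - 3) ≡ 41/38 mod 47. 38⁻¹ ≡ 26 (mod 47) since 38·26 = 988 ≡ 1, so λ ≡ 32.
  x = λ² - 3 - 41 = 1024 - 44 ≡ 40; y = λ·(3 - 40) - 39 ≡ 46. → (40, 46)
8P: (40, 46) + (41, 33). λ = (33 - 46)/(41 - 40) ≡ 34/1 mod 47. 1⁻¹ ≡ 1 (mod 47) since 1·1 = 1 ≡ 1, so λ ≡ 34.
  x = λ² - 40 - 41 = 1156 - 81 ≡ 41; y = λ·(40 - 41) - 46 ≡ 14. → (41, 14)
9P: (41, 14) + (41, 33): same x and y₁ ≡ -y₂, so the sum is the point at infinity.
9P = the point at infinity, so the order is 9.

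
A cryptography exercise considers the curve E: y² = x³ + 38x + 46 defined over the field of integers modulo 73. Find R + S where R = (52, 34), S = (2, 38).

(52, 34) + (2, 38). λ = (38 - 34)/(2 - 52) ≡ 4/23 mod 73. 23⁻¹ ≡ 54 (mod 73) since 23·54 = 1242 ≡ 1, so λ ≡ 70.
  x = λ² - 52 - 2 = 4900 - 54 ≡ 28; y = λ·(52 - 28) - 34 ≡ 40. → (28, 40)

(28, 40)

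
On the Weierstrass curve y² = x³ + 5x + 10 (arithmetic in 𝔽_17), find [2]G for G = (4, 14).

tangent at (4, 14): λ = (3·4² + 5)/(2·14) ≡ 2/11. 11⁻¹ ≡ 14 (mod 17), so λ ≡ 2·14 ≡ 11.
  x = λ² - 4 - 4 = 121 - 8 ≡ 11; y = λ·(4 - 11) - 14 ≡ 11. → (11, 11)

(11, 11)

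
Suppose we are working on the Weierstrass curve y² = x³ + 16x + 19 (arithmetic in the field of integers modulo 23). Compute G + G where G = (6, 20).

(19, 11)

tangent at (6, 20): λ = (3·6² + 16)/(2·20) ≡ 9/17. 17⁻¹ ≡ 19 (mod 23), so λ ≡ 9·19 ≡ 10.
  x = λ² - 6 - 6 = 100 - 12 ≡ 19; y = λ·(6 - 19) - 20 ≡ 11. → (19, 11)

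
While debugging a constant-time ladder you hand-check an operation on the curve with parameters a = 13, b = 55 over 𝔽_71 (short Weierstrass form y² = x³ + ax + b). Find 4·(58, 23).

(28, 52)

Write Q = (58, 23).
Double-and-add on 4 = (100)₂. Start with Q = (58, 23) for the leading 1-bit.
double: tangent at (58, 23): λ = (3·58² + 13)/(2·23) ≡ 23/46. 46⁻¹ ≡ 17 (mod 71) since 46·17 = 782 ≡ 1, so λ ≡ 23·17 ≡ 36.
  x = λ² - 58 - 58 = 1296 - 116 ≡ 44; y = λ·(58 - 44) - 23 ≡ 55. → (44, 55)
double: tangent at (44, 55): λ = (3·44² + 13)/(2·55) ≡ 70/39. 39⁻¹ ≡ 51 (mod 71), so λ ≡ 70·51 ≡ 20.
  x = λ² - 44 - 44 = 400 - 88 ≡ 28; y = λ·(44 - 28) - 55 ≡ 52. → (28, 52)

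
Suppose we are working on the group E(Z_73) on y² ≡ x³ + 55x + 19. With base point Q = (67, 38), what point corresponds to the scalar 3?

Repeated addition: build up to 3Q.
2Q: tangent at (67, 38): λ = (3·67² + 55)/(2·38) ≡ 17/3. 3⁻¹ ≡ 49 (mod 73), so λ ≡ 17·49 ≡ 30.
  x = λ² - 67 - 67 = 900 - 134 ≡ 36; y = λ·(67 - 36) - 38 ≡ 16. → (36, 16)
3Q: (36, 16) + (67, 38). λ = (38 - 16)/(67 - 36) ≡ 22/31 mod 73. 31⁻¹ ≡ 33 (mod 73), so λ ≡ 69.
  x = λ² - 36 - 67 = 4761 - 103 ≡ 59; y = λ·(36 - 59) - 16 ≡ 3. → (59, 3)

(59, 3)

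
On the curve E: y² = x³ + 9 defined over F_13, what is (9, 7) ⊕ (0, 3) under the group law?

(5, 2)

(9, 7) + (0, 3). λ = (3 - 7)/(0 - 9) ≡ 9/4 mod 13. 4⁻¹ ≡ 10 (mod 13), so λ ≡ 12.
  x = λ² - 9 - 0 = 144 - 9 ≡ 5; y = λ·(9 - 5) - 7 ≡ 2. → (5, 2)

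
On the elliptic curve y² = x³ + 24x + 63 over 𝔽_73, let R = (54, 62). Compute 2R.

tangent at (54, 62): λ = (3·54² + 24)/(2·62) ≡ 12/51. 51⁻¹ ≡ 63 (mod 73), so λ ≡ 12·63 ≡ 26.
  x = λ² - 54 - 54 = 676 - 108 ≡ 57; y = λ·(54 - 57) - 62 ≡ 6. → (57, 6)

(57, 6)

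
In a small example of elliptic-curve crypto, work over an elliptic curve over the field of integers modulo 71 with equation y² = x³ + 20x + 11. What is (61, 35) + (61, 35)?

(38, 60)

tangent at (61, 35): λ = (3·61² + 20)/(2·35) ≡ 36/70. 70⁻¹ ≡ 70 (mod 71), so λ ≡ 36·70 ≡ 35.
  x = λ² - 61 - 61 = 1225 - 122 ≡ 38; y = λ·(61 - 38) - 35 ≡ 60. → (38, 60)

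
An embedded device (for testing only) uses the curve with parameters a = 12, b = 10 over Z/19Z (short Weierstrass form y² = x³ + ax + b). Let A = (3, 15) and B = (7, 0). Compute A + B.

(3, 15) + (7, 0). λ = (0 - 15)/(7 - 3) ≡ 4/4 mod 19. 4⁻¹ ≡ 5 (mod 19), so λ ≡ 1.
  x = λ² - 3 - 7 = 1 - 10 ≡ 10; y = λ·(3 - 10) - 15 ≡ 16. → (10, 16)

(10, 16)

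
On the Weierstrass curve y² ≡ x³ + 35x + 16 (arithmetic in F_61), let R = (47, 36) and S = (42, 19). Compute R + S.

(47, 25)

(47, 36) + (42, 19). λ = (19 - 36)/(42 - 47) ≡ 44/56 mod 61. 56⁻¹ ≡ 12 (mod 61) since 56·12 = 672 ≡ 1, so λ ≡ 40.
  x = λ² - 47 - 42 = 1600 - 89 ≡ 47; y = λ·(47 - 47) - 36 ≡ 25. → (47, 25)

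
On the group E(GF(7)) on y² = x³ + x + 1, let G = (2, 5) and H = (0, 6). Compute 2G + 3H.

(0, 1)

First 2G:
Repeated addition: build up to 2G.
2G: tangent at (2, 5): λ = (3·2² + 1)/(2·5) ≡ 6/3. 3⁻¹ ≡ 5 (mod 7), so λ ≡ 6·5 ≡ 2.
  x = λ² - 2 - 2 = 4 - 4 ≡ 0; y = λ·(2 - 0) - 5 ≡ 6. → (0, 6)
2G = (0, 6).
Next 3H:
Repeated addition: build up to 3H.
2H: tangent at (0, 6): λ = (3·0² + 1)/(2·6) ≡ 1/5. 5⁻¹ ≡ 3 (mod 7), so λ ≡ 1·3 ≡ 3.
  x = λ² - 0 - 0 = 9 - 0 ≡ 2; y = λ·(0 - 2) - 6 ≡ 2. → (2, 2)
3H: (2, 2) + (0, 6). λ = (6 - 2)/(0 - 2) ≡ 4/5 mod 7. 5⁻¹ ≡ 3 (mod 7), so λ ≡ 5.
  x = λ² - 2 - 0 = 25 - 2 ≡ 2; y = λ·(2 - 2) - 2 ≡ 5. → (2, 5)
3H = (2, 5).
Finally 2G + 3H:
(0, 6) + (2, 5). λ = (5 - 6)/(2 - 0) ≡ 6/2 mod 7. 2⁻¹ ≡ 4 (mod 7), so λ ≡ 3.
  x = λ² - 0 - 2 = 9 - 2 ≡ 0; y = λ·(0 - 0) - 6 ≡ 1. → (0, 1)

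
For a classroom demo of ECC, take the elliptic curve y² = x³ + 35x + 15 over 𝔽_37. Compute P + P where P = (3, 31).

tangent at (3, 31): λ = (3·3² + 35)/(2·31) ≡ 25/25. 25⁻¹ ≡ 3 (mod 37), so λ ≡ 25·3 ≡ 1.
  x = λ² - 3 - 3 = 1 - 6 ≡ 32; y = λ·(3 - 32) - 31 ≡ 14. → (32, 14)

(32, 14)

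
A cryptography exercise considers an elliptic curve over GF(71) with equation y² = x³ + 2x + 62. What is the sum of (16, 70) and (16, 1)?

O

The two points share x = 16 and their y-coordinates satisfy 70 + 1 ≡ 0 (mod 71), so they are inverses. Their sum is ∞.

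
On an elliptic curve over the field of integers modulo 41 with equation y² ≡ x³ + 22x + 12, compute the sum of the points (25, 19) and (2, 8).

(25, 19) + (2, 8). λ = (8 - 19)/(2 - 25) ≡ 30/18 mod 41. 18⁻¹ ≡ 16 (mod 41) since 18·16 = 288 ≡ 1, so λ ≡ 29.
  x = λ² - 25 - 2 = 841 - 27 ≡ 35; y = λ·(25 - 35) - 19 ≡ 19. → (35, 19)

(35, 19)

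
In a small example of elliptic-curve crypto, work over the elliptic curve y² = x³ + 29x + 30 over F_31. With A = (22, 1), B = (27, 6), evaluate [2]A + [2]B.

(7, 7)

First 2A:
Repeated addition: build up to 2A.
2A: tangent at (22, 1): λ = (3·22² + 29)/(2·1) ≡ 24/2. 2⁻¹ ≡ 16 (mod 31), so λ ≡ 24·16 ≡ 12.
  x = λ² - 22 - 22 = 144 - 44 ≡ 7; y = λ·(22 - 7) - 1 ≡ 24. → (7, 24)
2A = (7, 24).
Next 2B:
Repeated addition: build up to 2B.
2B: tangent at (27, 6): λ = (3·27² + 29)/(2·6) ≡ 15/12. 12⁻¹ ≡ 13 (mod 31) since 12·13 = 156 ≡ 1, so λ ≡ 15·13 ≡ 9.
  x = λ² - 27 - 27 = 81 - 54 ≡ 27; y = λ·(27 - 27) - 6 ≡ 25. → (27, 25)
2B = (27, 25).
Finally 2A + 2B:
(7, 24) + (27, 25). λ = (25 - 24)/(27 - 7) ≡ 1/20 mod 31. 20⁻¹ ≡ 14 (mod 31), so λ ≡ 14.
  x = λ² - 7 - 27 = 196 - 34 ≡ 7; y = λ·(7 - 7) - 24 ≡ 7. → (7, 7)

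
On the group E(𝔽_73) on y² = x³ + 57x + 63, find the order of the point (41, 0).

2P: (41, 0) + (41, 0): same x and y₁ ≡ -y₂, so the sum is ∞.
2P = ∞, so the order is 2.

2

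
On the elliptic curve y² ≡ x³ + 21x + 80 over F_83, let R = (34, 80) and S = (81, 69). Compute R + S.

(55, 45)

(34, 80) + (81, 69). λ = (69 - 80)/(81 - 34) ≡ 72/47 mod 83. 47⁻¹ ≡ 53 (mod 83) since 47·53 = 2491 ≡ 1, so λ ≡ 81.
  x = λ² - 34 - 81 = 6561 - 115 ≡ 55; y = λ·(34 - 55) - 80 ≡ 45. → (55, 45)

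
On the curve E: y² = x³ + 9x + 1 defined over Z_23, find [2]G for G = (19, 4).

tangent at (19, 4): λ = (3·19² + 9)/(2·4) ≡ 11/8. 8⁻¹ ≡ 3 (mod 23) since 8·3 = 24 ≡ 1, so λ ≡ 11·3 ≡ 10.
  x = λ² - 19 - 19 = 100 - 38 ≡ 16; y = λ·(19 - 16) - 4 ≡ 3. → (16, 3)

(16, 3)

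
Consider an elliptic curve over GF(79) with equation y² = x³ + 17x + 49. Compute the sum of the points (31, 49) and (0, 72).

(31, 49) + (0, 72). λ = (72 - 49)/(0 - 31) ≡ 23/48 mod 79. 48⁻¹ ≡ 28 (mod 79) since 48·28 = 1344 ≡ 1, so λ ≡ 12.
  x = λ² - 31 - 0 = 144 - 31 ≡ 34; y = λ·(31 - 34) - 49 ≡ 73. → (34, 73)

(34, 73)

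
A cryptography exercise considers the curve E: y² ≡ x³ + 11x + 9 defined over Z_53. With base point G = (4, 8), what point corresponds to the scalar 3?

(44, 20)

Repeated addition: build up to 3G.
2G: tangent at (4, 8): λ = (3·4² + 11)/(2·8) ≡ 6/16. 16⁻¹ ≡ 10 (mod 53) since 16·10 = 160 ≡ 1, so λ ≡ 6·10 ≡ 7.
  x = λ² - 4 - 4 = 49 - 8 ≡ 41; y = λ·(4 - 41) - 8 ≡ 51. → (41, 51)
3G: (41, 51) + (4, 8). λ = (8 - 51)/(4 - 41) ≡ 10/16 mod 53. 16⁻¹ ≡ 10 (mod 53), so λ ≡ 47.
  x = λ² - 41 - 4 = 2209 - 45 ≡ 44; y = λ·(41 - 44) - 51 ≡ 20. → (44, 20)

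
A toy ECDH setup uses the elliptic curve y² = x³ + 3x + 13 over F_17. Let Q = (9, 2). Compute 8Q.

Double-and-add on 8 = (1000)₂. Start with Q = (9, 2) for the leading 1-bit.
double: tangent at (9, 2): λ = (3·9² + 3)/(2·2) ≡ 8/4. 4⁻¹ ≡ 13 (mod 17), so λ ≡ 8·13 ≡ 2.
  x = λ² - 9 - 9 = 4 - 18 ≡ 3; y = λ·(9 - 3) - 2 ≡ 10. → (3, 10)
double: tangent at (3, 10): λ = (3·3² + 3)/(2·10) ≡ 13/3. 3⁻¹ ≡ 6 (mod 17) since 3·6 = 18 ≡ 1, so λ ≡ 13·6 ≡ 10.
  x = λ² - 3 - 3 = 100 - 6 ≡ 9; y = λ·(3 - 9) - 10 ≡ 15. → (9, 15)
double: tangent at (9, 15): λ = (3·9² + 3)/(2·15) ≡ 8/13. 13⁻¹ ≡ 4 (mod 17) since 13·4 = 52 ≡ 1, so λ ≡ 8·4 ≡ 15.
  x = λ² - 9 - 9 = 225 - 18 ≡ 3; y = λ·(9 - 3) - 15 ≡ 7. → (3, 7)

(3, 7)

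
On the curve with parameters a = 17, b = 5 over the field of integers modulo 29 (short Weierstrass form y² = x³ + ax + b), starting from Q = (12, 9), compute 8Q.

(19, 16)

Repeated addition: build up to 8Q.
2Q: tangent at (12, 9): λ = (3·12² + 17)/(2·9) ≡ 14/18. 18⁻¹ ≡ 21 (mod 29) since 18·21 = 378 ≡ 1, so λ ≡ 14·21 ≡ 4.
  x = λ² - 12 - 12 = 16 - 24 ≡ 21; y = λ·(12 - 21) - 9 ≡ 13. → (21, 13)
3Q: (21, 13) + (12, 9). λ = (9 - 13)/(12 - 21) ≡ 25/20 mod 29. 20⁻¹ ≡ 16 (mod 29), so λ ≡ 23.
  x = λ² - 21 - 12 = 529 - 33 ≡ 3; y = λ·(21 - 3) - 13 ≡ 24. → (3, 24)
4Q: (3, 24) + (12, 9). λ = (9 - 24)/(12 - 3) ≡ 14/9 mod 29. 9⁻¹ ≡ 13 (mod 29), so λ ≡ 8.
  x = λ² - 3 - 12 = 64 - 15 ≡ 20; y = λ·(3 - 20) - 24 ≡ 14. → (20, 14)
5Q: (20, 14) + (12, 9). λ = (9 - 14)/(12 - 20) ≡ 24/21 mod 29. 21⁻¹ ≡ 18 (mod 29), so λ ≡ 26.
  x = λ² - 20 - 12 = 676 - 32 ≡ 6; y = λ·(20 - 6) - 14 ≡ 2. → (6, 2)
6Q: (6, 2) + (12, 9). λ = (9 - 2)/(12 - 6) ≡ 7/6 mod 29. 6⁻¹ ≡ 5 (mod 29), so λ ≡ 6.
  x = λ² - 6 - 12 = 36 - 18 ≡ 18; y = λ·(6 - 18) - 2 ≡ 13. → (18, 13)
7Q: (18, 13) + (12, 9). λ = (9 - 13)/(12 - 18) ≡ 25/23 mod 29. 23⁻¹ ≡ 24 (mod 29) since 23·24 = 552 ≡ 1, so λ ≡ 20.
  x = λ² - 18 - 12 = 400 - 30 ≡ 22; y = λ·(18 - 22) - 13 ≡ 23. → (22, 23)
8Q: (22, 23) + (12, 9). λ = (9 - 23)/(12 - 22) ≡ 15/19 mod 29. 19⁻¹ ≡ 26 (mod 29), so λ ≡ 13.
  x = λ² - 22 - 12 = 169 - 34 ≡ 19; y = λ·(22 - 19) - 23 ≡ 16. → (19, 16)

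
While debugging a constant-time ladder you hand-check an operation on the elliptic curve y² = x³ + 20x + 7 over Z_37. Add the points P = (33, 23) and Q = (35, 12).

(33, 23) + (35, 12). λ = (12 - 23)/(35 - 33) ≡ 26/2 mod 37. 2⁻¹ ≡ 19 (mod 37) since 2·19 = 38 ≡ 1, so λ ≡ 13.
  x = λ² - 33 - 35 = 169 - 68 ≡ 27; y = λ·(33 - 27) - 23 ≡ 18. → (27, 18)

(27, 18)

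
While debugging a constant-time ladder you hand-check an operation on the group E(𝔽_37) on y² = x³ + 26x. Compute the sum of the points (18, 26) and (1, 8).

(18, 26) + (1, 8). λ = (8 - 26)/(1 - 18) ≡ 19/20 mod 37. 20⁻¹ ≡ 13 (mod 37) since 20·13 = 260 ≡ 1, so λ ≡ 25.
  x = λ² - 18 - 1 = 625 - 19 ≡ 14; y = λ·(18 - 14) - 26 ≡ 0. → (14, 0)

(14, 0)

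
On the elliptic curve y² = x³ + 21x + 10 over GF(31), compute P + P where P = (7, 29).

(14, 17)

tangent at (7, 29): λ = (3·7² + 21)/(2·29) ≡ 13/27. 27⁻¹ ≡ 23 (mod 31), so λ ≡ 13·23 ≡ 20.
  x = λ² - 7 - 7 = 400 - 14 ≡ 14; y = λ·(7 - 14) - 29 ≡ 17. → (14, 17)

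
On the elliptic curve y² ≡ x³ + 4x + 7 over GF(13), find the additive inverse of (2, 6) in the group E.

-(2, 6) = (2, -6 mod 13) = (2, 7).

(2, 7)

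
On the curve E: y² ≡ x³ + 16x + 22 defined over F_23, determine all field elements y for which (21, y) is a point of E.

none

x³ + 16x + 22 = 9619 ≡ 5 (mod 23).
5 is a non-residue mod 23; no y exists.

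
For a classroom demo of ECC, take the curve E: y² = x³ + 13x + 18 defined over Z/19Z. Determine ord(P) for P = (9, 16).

2P: tangent at (9, 16): λ = (3·9² + 13)/(2·16) ≡ 9/13. 13⁻¹ ≡ 3 (mod 19), so λ ≡ 9·3 ≡ 8.
  x = λ² - 9 - 9 = 64 - 18 ≡ 8; y = λ·(9 - 8) - 16 ≡ 11. → (8, 11)
3P: (8, 11) + (9, 16). λ = (16 - 11)/(9 - 8) ≡ 5/1 mod 19. 1⁻¹ ≡ 1 (mod 19), so λ ≡ 5.
  x = λ² - 8 - 9 = 25 - 17 ≡ 8; y = λ·(8 - 8) - 11 ≡ 8. → (8, 8)
4P: (8, 8) + (9, 16). λ = (16 - 8)/(9 - 8) ≡ 8/1 mod 19. 1⁻¹ ≡ 1 (mod 19) since 1·1 = 1 ≡ 1, so λ ≡ 8.
  x = λ² - 8 - 9 = 64 - 17 ≡ 9; y = λ·(8 - 9) - 8 ≡ 3. → (9, 3)
5P: (9, 3) + (9, 16): same x and y₁ ≡ -y₂, so the sum is the point at infinity.
5P = the point at infinity, so the order is 5.

5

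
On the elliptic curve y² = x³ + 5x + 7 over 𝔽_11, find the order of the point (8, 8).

8

2P: tangent at (8, 8): λ = (3·8² + 5)/(2·8) ≡ 10/5. 5⁻¹ ≡ 9 (mod 11) since 5·9 = 45 ≡ 1, so λ ≡ 10·9 ≡ 2.
  x = λ² - 8 - 8 = 4 - 16 ≡ 10; y = λ·(8 - 10) - 8 ≡ 10. → (10, 10)
3P: (10, 10) + (8, 8). λ = (8 - 10)/(8 - 10) ≡ 9/9 mod 11. 9⁻¹ ≡ 5 (mod 11) since 9·5 = 45 ≡ 1, so λ ≡ 1.
  x = λ² - 10 - 8 = 1 - 18 ≡ 5; y = λ·(10 - 5) - 10 ≡ 6. → (5, 6)
4P: (5, 6) + (8, 8). λ = (8 - 6)/(8 - 5) ≡ 2/3 mod 11. 3⁻¹ ≡ 4 (mod 11), so λ ≡ 8.
  x = λ² - 5 - 8 = 64 - 13 ≡ 7; y = λ·(5 - 7) - 6 ≡ 0. → (7, 0)
5P: (7, 0) + (8, 8). λ = (8 - 0)/(8 - 7) ≡ 8/1 mod 11. 1⁻¹ ≡ 1 (mod 11), so λ ≡ 8.
  x = λ² - 7 - 8 = 64 - 15 ≡ 5; y = λ·(7 - 5) - 0 ≡ 5. → (5, 5)
6P: (5, 5) + (8, 8). λ = (8 - 5)/(8 - 5) ≡ 3/3 mod 11. 3⁻¹ ≡ 4 (mod 11), so λ ≡ 1.
  x = λ² - 5 - 8 = 1 - 13 ≡ 10; y = λ·(5 - 10) - 5 ≡ 1. → (10, 1)
7P: (10, 1) + (8, 8). λ = (8 - 1)/(8 - 10) ≡ 7/9 mod 11. 9⁻¹ ≡ 5 (mod 11), so λ ≡ 2.
  x = λ² - 10 - 8 = 4 - 18 ≡ 8; y = λ·(10 - 8) - 1 ≡ 3. → (8, 3)
8P: (8, 3) + (8, 8): same x and y₁ ≡ -y₂, so the sum is 𝒪.
8P = 𝒪, so the order is 8.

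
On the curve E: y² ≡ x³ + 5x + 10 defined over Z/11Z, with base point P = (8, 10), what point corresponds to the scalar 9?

(7, 5)

Double-and-add on 9 = (1001)₂. Start with P = (8, 10) for the leading 1-bit.
double: tangent at (8, 10): λ = (3·8² + 5)/(2·10) ≡ 10/9. 9⁻¹ ≡ 5 (mod 11), so λ ≡ 10·5 ≡ 6.
  x = λ² - 8 - 8 = 36 - 16 ≡ 9; y = λ·(8 - 9) - 10 ≡ 6. → (9, 6)
double: tangent at (9, 6): λ = (3·9² + 5)/(2·6) ≡ 6/1. 1⁻¹ ≡ 1 (mod 11), so λ ≡ 6·1 ≡ 6.
  x = λ² - 9 - 9 = 36 - 18 ≡ 7; y = λ·(9 - 7) - 6 ≡ 6. → (7, 6)
double: tangent at (7, 6): λ = (3·7² + 5)/(2·6) ≡ 9/1. 1⁻¹ ≡ 1 (mod 11) since 1·1 = 1 ≡ 1, so λ ≡ 9·1 ≡ 9.
  x = λ² - 7 - 7 = 81 - 14 ≡ 1; y = λ·(7 - 1) - 6 ≡ 4. → (1, 4)
add P: (1, 4) + (8, 10). λ = (10 - 4)/(8 - 1) ≡ 6/7 mod 11. 7⁻¹ ≡ 8 (mod 11) since 7·8 = 56 ≡ 1, so λ ≡ 4.
  x = λ² - 1 - 8 = 16 - 9 ≡ 7; y = λ·(1 - 7) - 4 ≡ 5. → (7, 5)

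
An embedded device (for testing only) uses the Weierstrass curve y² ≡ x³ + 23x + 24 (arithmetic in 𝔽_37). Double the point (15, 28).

(33, 4)

tangent at (15, 28): λ = (3·15² + 23)/(2·28) ≡ 32/19. 19⁻¹ ≡ 2 (mod 37) since 19·2 = 38 ≡ 1, so λ ≡ 32·2 ≡ 27.
  x = λ² - 15 - 15 = 729 - 30 ≡ 33; y = λ·(15 - 33) - 28 ≡ 4. → (33, 4)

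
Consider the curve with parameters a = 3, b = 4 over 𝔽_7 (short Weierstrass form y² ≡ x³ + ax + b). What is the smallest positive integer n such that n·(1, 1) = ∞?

2P: tangent at (1, 1): λ = (3·1² + 3)/(2·1) ≡ 6/2. 2⁻¹ ≡ 4 (mod 7), so λ ≡ 6·4 ≡ 3.
  x = λ² - 1 - 1 = 9 - 2 ≡ 0; y = λ·(1 - 0) - 1 ≡ 2. → (0, 2)
3P: (0, 2) + (1, 1). λ = (1 - 2)/(1 - 0) ≡ 6/1 mod 7. 1⁻¹ ≡ 1 (mod 7), so λ ≡ 6.
  x = λ² - 0 - 1 = 36 - 1 ≡ 0; y = λ·(0 - 0) - 2 ≡ 5. → (0, 5)
4P: (0, 5) + (1, 1). λ = (1 - 5)/(1 - 0) ≡ 3/1 mod 7. 1⁻¹ ≡ 1 (mod 7), so λ ≡ 3.
  x = λ² - 0 - 1 = 9 - 1 ≡ 1; y = λ·(0 - 1) - 5 ≡ 6. → (1, 6)
5P: (1, 6) + (1, 1): same x and y₁ ≡ -y₂, so the sum is ∞.
5P = ∞, so the order is 5.

5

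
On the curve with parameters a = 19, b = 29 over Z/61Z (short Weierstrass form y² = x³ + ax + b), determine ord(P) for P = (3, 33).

2P: tangent at (3, 33): λ = (3·3² + 19)/(2·33) ≡ 46/5. 5⁻¹ ≡ 49 (mod 61) since 5·49 = 245 ≡ 1, so λ ≡ 46·49 ≡ 58.
  x = λ² - 3 - 3 = 3364 - 6 ≡ 3; y = λ·(3 - 3) - 33 ≡ 28. → (3, 28)
3P: (3, 28) + (3, 33): same x and y₁ ≡ -y₂, so the sum is O.
3P = O, so the order is 3.

3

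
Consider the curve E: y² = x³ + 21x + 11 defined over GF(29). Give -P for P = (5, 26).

(5, 3)

-(5, 26) = (5, -26 mod 29) = (5, 3).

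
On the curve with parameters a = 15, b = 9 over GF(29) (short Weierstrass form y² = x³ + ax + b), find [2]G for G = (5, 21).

(23, 15)

tangent at (5, 21): λ = (3·5² + 15)/(2·21) ≡ 3/13. 13⁻¹ ≡ 9 (mod 29), so λ ≡ 3·9 ≡ 27.
  x = λ² - 5 - 5 = 729 - 10 ≡ 23; y = λ·(5 - 23) - 21 ≡ 15. → (23, 15)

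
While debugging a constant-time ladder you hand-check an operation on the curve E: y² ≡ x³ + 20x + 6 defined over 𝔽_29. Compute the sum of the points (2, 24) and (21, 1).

(2, 24) + (21, 1). λ = (1 - 24)/(21 - 2) ≡ 6/19 mod 29. 19⁻¹ ≡ 26 (mod 29), so λ ≡ 11.
  x = λ² - 2 - 21 = 121 - 23 ≡ 11; y = λ·(2 - 11) - 24 ≡ 22. → (11, 22)

(11, 22)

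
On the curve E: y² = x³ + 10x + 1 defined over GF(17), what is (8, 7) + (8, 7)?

(9, 15)

tangent at (8, 7): λ = (3·8² + 10)/(2·7) ≡ 15/14. 14⁻¹ ≡ 11 (mod 17), so λ ≡ 15·11 ≡ 12.
  x = λ² - 8 - 8 = 144 - 16 ≡ 9; y = λ·(8 - 9) - 7 ≡ 15. → (9, 15)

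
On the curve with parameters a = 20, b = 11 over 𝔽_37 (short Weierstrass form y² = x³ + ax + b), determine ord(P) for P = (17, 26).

10

2P: tangent at (17, 26): λ = (3·17² + 20)/(2·26) ≡ 36/15. 15⁻¹ ≡ 5 (mod 37), so λ ≡ 36·5 ≡ 32.
  x = λ² - 17 - 17 = 1024 - 34 ≡ 28; y = λ·(17 - 28) - 26 ≡ 29. → (28, 29)
3P: (28, 29) + (17, 26). λ = (26 - 29)/(17 - 28) ≡ 34/26 mod 37. 26⁻¹ ≡ 10 (mod 37), so λ ≡ 7.
  x = λ² - 28 - 17 = 49 - 45 ≡ 4; y = λ·(28 - 4) - 29 ≡ 28. → (4, 28)
4P: (4, 28) + (17, 26). λ = (26 - 28)/(17 - 4) ≡ 35/13 mod 37. 13⁻¹ ≡ 20 (mod 37) since 13·20 = 260 ≡ 1, so λ ≡ 34.
  x = λ² - 4 - 17 = 1156 - 21 ≡ 25; y = λ·(4 - 25) - 28 ≡ 35. → (25, 35)
5P: (25, 35) + (17, 26). λ = (26 - 35)/(17 - 25) ≡ 28/29 mod 37. 29⁻¹ ≡ 23 (mod 37) since 29·23 = 667 ≡ 1, so λ ≡ 15.
  x = λ² - 25 - 17 = 225 - 42 ≡ 35; y = λ·(25 - 35) - 35 ≡ 0. → (35, 0)
6P: (35, 0) + (17, 26). λ = (26 - 0)/(17 - 35) ≡ 26/19 mod 37. 19⁻¹ ≡ 2 (mod 37), so λ ≡ 15.
  x = λ² - 35 - 17 = 225 - 52 ≡ 25; y = λ·(35 - 25) - 0 ≡ 2. → (25, 2)
7P: (25, 2) + (17, 26). λ = (26 - 2)/(17 - 25) ≡ 24/29 mod 37. 29⁻¹ ≡ 23 (mod 37), so λ ≡ 34.
  x = λ² - 25 - 17 = 1156 - 42 ≡ 4; y = λ·(25 - 4) - 2 ≡ 9. → (4, 9)
8P: (4, 9) + (17, 26). λ = (26 - 9)/(17 - 4) ≡ 17/13 mod 37. 13⁻¹ ≡ 20 (mod 37), so λ ≡ 7.
  x = λ² - 4 - 17 = 49 - 21 ≡ 28; y = λ·(4 - 28) - 9 ≡ 8. → (28, 8)
9P: (28, 8) + (17, 26). λ = (26 - 8)/(17 - 28) ≡ 18/26 mod 37. 26⁻¹ ≡ 10 (mod 37), so λ ≡ 32.
  x = λ² - 28 - 17 = 1024 - 45 ≡ 17; y = λ·(28 - 17) - 8 ≡ 11. → (17, 11)
10P: (17, 11) + (17, 26): same x and y₁ ≡ -y₂, so the sum is O.
10P = O, so the order is 10.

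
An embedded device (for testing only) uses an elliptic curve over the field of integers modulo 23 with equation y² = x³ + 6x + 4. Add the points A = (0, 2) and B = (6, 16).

(2, 1)

(0, 2) + (6, 16). λ = (16 - 2)/(6 - 0) ≡ 14/6 mod 23. 6⁻¹ ≡ 4 (mod 23) since 6·4 = 24 ≡ 1, so λ ≡ 10.
  x = λ² - 0 - 6 = 100 - 6 ≡ 2; y = λ·(0 - 2) - 2 ≡ 1. → (2, 1)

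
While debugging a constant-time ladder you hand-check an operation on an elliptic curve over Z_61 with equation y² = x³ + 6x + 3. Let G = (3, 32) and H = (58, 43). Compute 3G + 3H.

(8, 21)

First 3G:
Repeated addition: build up to 3G.
2G: tangent at (3, 32): λ = (3·3² + 6)/(2·32) ≡ 33/3. 3⁻¹ ≡ 41 (mod 61), so λ ≡ 33·41 ≡ 11.
  x = λ² - 3 - 3 = 121 - 6 ≡ 54; y = λ·(3 - 54) - 32 ≡ 17. → (54, 17)
3G: (54, 17) + (3, 32). λ = (32 - 17)/(3 - 54) ≡ 15/10 mod 61. 10⁻¹ ≡ 55 (mod 61) since 10·55 = 550 ≡ 1, so λ ≡ 32.
  x = λ² - 54 - 3 = 1024 - 57 ≡ 52; y = λ·(54 - 52) - 17 ≡ 47. → (52, 47)
3G = (52, 47).
Next 3H:
Repeated addition: build up to 3H.
2H: tangent at (58, 43): λ = (3·58² + 6)/(2·43) ≡ 33/25. 25⁻¹ ≡ 22 (mod 61), so λ ≡ 33·22 ≡ 55.
  x = λ² - 58 - 58 = 3025 - 116 ≡ 42; y = λ·(58 - 42) - 43 ≡ 44. → (42, 44)
3H: (42, 44) + (58, 43). λ = (43 - 44)/(58 - 42) ≡ 60/16 mod 61. 16⁻¹ ≡ 42 (mod 61), so λ ≡ 19.
  x = λ² - 42 - 58 = 361 - 100 ≡ 17; y = λ·(42 - 17) - 44 ≡ 4. → (17, 4)
3H = (17, 4).
Finally 3G + 3H:
(52, 47) + (17, 4). λ = (4 - 47)/(17 - 52) ≡ 18/26 mod 61. 26⁻¹ ≡ 54 (mod 61), so λ ≡ 57.
  x = λ² - 52 - 17 = 3249 - 69 ≡ 8; y = λ·(52 - 8) - 47 ≡ 21. → (8, 21)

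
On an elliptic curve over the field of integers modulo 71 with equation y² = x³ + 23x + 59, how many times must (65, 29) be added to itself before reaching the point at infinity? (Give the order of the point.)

2P: tangent at (65, 29): λ = (3·65² + 23)/(2·29) ≡ 60/58. 58⁻¹ ≡ 60 (mod 71) since 58·60 = 3480 ≡ 1, so λ ≡ 60·60 ≡ 50.
  x = λ² - 65 - 65 = 2500 - 130 ≡ 27; y = λ·(65 - 27) - 29 ≡ 25. → (27, 25)
3P: (27, 25) + (65, 29). λ = (29 - 25)/(65 - 27) ≡ 4/38 mod 71. 38⁻¹ ≡ 43 (mod 71), so λ ≡ 30.
  x = λ² - 27 - 65 = 900 - 92 ≡ 27; y = λ·(27 - 27) - 25 ≡ 46. → (27, 46)
4P: (27, 46) + (65, 29). λ = (29 - 46)/(65 - 27) ≡ 54/38 mod 71. 38⁻¹ ≡ 43 (mod 71) since 38·43 = 1634 ≡ 1, so λ ≡ 50.
  x = λ² - 27 - 65 = 2500 - 92 ≡ 65; y = λ·(27 - 65) - 46 ≡ 42. → (65, 42)
5P: (65, 42) + (65, 29): same x and y₁ ≡ -y₂, so the sum is the point at infinity.
5P = the point at infinity, so the order is 5.

5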